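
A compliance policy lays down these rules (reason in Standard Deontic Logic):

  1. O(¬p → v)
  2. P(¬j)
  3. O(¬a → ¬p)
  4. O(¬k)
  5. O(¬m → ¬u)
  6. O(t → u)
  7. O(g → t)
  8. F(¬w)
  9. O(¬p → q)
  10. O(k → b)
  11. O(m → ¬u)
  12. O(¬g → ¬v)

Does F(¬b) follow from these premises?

No

Premise 10 is O(k → b), but O(k) is not derivable from the premises, so it does not yield O(b).
No other premise forces O(b). An ideal world satisfying every premise can still have ¬b true, so F(¬b) is not derivable.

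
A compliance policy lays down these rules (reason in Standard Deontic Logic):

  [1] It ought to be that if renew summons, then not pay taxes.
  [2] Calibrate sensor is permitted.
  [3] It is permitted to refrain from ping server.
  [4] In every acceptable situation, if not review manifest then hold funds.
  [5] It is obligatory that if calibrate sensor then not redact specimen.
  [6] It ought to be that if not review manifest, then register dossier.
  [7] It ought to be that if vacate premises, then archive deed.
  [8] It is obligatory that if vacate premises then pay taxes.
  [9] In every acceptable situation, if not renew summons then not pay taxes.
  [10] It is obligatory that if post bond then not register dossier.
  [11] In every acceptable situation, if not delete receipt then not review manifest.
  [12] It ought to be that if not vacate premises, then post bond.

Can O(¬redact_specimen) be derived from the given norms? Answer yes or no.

No

Premise 5 is O(calibrate_sensor → ¬redact_specimen), but O(calibrate_sensor) is not derivable from the premises (the permission P(calibrate_sensor) asserts only ¬O(¬calibrate_sensor), not O(calibrate_sensor)), so it does not yield O(¬redact_specimen).
No other premise forces O(¬redact_specimen). An ideal world satisfying every premise can still have ¬redact_specimen false, so O(¬redact_specimen) is not derivable.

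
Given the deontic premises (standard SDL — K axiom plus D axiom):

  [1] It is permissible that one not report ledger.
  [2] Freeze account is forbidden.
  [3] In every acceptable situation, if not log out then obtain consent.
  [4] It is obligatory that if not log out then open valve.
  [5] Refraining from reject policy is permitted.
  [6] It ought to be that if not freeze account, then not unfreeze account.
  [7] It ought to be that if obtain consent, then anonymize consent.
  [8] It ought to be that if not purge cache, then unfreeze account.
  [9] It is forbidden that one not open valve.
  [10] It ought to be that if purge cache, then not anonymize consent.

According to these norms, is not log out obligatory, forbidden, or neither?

Forbidden

Premise 2 is F(freeze_account), i.e. O(¬freeze_account).
With premise 6, O(¬freeze_account → ¬unfreeze_account), the K-axiom yields O(¬unfreeze_account).
Premise 8, O(¬purge_cache → unfreeze_account), contraposes to O(¬unfreeze_account → purge_cache); with O(¬unfreeze_account) we get O(purge_cache).
From O(purge_cache) and premise 10, O(purge_cache → ¬anonymize_consent), we obtain O(¬anonymize_consent).
The contrapositive of premise 7 (O(obtain_consent → anonymize_consent)) is O(¬anonymize_consent → ¬obtain_consent), and O(¬anonymize_consent) is already established, so O(¬obtain_consent).
The contrapositive of premise 3 (O(¬log_out → obtain_consent)) is O(¬obtain_consent → log_out), and O(¬obtain_consent) is already established, so O(log_out).
Premises 1, 4, 5, 9 do not contribute to this derivation.
Thus O(log_out), which is F(¬log_out): ¬log_out is forbidden.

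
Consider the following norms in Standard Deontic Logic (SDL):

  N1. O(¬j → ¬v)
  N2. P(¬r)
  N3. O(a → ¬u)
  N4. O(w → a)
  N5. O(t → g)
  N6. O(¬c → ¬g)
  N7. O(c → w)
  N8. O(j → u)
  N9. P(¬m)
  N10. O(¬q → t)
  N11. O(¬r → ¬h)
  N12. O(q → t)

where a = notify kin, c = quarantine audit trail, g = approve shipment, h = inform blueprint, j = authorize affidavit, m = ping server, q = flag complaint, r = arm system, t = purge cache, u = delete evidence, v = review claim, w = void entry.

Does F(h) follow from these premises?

No

Premise 11 is O(¬r → ¬h), but O(¬r) is not derivable from the premises (the permission P(¬r) asserts only ¬O(r), not O(¬r)), so it does not yield O(¬h).
No other premise forces O(¬h). An ideal world satisfying every premise can still have h true, so F(h) is not derivable.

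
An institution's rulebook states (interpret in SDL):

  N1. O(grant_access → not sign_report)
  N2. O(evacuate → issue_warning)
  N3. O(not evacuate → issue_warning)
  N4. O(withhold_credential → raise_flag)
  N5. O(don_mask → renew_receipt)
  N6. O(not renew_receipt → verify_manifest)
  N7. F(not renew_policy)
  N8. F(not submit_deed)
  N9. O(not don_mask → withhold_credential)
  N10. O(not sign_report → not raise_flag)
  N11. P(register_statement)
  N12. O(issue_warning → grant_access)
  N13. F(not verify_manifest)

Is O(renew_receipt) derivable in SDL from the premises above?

Premises 3 and 2 cover both cases: O(not evacuate → issue_warning) and O(evacuate → issue_warning). Since not evacuate ∨ evacuate is a tautology, O(issue_warning) follows.
From O(issue_warning) and premise 12, O(issue_warning → grant_access), we obtain O(grant_access).
From O(grant_access) and premise 1, O(grant_access → not sign_report), we obtain O(not sign_report).
Premise 10 is O(not sign_report → not raise_flag); since O(not sign_report), deontic closure gives O(not raise_flag).
The contrapositive of premise 4 (O(withhold_credential → raise_flag)) is O(not raise_flag → not withhold_credential), and O(not raise_flag) is already established, so O(not withhold_credential).
The contrapositive of premise 9 (O(not don_mask → withhold_credential)) is O(not withhold_credential → don_mask), and O(not withhold_credential) is already established, so O(don_mask).
Applying K to premise 5 (O(don_mask → renew_receipt)) and O(don_mask) yields O(renew_receipt).
Premises 6, 7, 8, 11, 13 do not contribute to this derivation.
So O(renew_receipt) follows.

Yes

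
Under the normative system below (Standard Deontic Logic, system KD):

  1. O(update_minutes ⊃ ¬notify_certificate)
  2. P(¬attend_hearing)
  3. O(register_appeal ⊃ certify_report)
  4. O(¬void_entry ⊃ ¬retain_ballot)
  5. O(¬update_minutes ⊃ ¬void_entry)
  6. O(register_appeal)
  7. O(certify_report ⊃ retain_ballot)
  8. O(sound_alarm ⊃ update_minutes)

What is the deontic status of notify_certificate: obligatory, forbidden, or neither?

From premise 6 we have O(register_appeal).
Applying K to premise 3 (O(register_appeal ⊃ certify_report)) and O(register_appeal) yields O(certify_report).
From O(certify_report) and premise 7, O(certify_report ⊃ retain_ballot), we obtain O(retain_ballot).
Premise 4, O(¬void_entry ⊃ ¬retain_ballot), contraposes to O(retain_ballot ⊃ void_entry); with O(retain_ballot) we get O(void_entry).
The contrapositive of premise 5 (O(¬update_minutes ⊃ ¬void_entry)) is O(void_entry ⊃ update_minutes), and O(void_entry) is already established, so O(update_minutes).
With premise 1, O(update_minutes ⊃ ¬notify_certificate), the K-axiom yields O(¬notify_certificate).
Premises 2, 8 do not contribute to this derivation.
Thus O(¬notify_certificate), which is F(notify_certificate): notify_certificate is forbidden.

Forbidden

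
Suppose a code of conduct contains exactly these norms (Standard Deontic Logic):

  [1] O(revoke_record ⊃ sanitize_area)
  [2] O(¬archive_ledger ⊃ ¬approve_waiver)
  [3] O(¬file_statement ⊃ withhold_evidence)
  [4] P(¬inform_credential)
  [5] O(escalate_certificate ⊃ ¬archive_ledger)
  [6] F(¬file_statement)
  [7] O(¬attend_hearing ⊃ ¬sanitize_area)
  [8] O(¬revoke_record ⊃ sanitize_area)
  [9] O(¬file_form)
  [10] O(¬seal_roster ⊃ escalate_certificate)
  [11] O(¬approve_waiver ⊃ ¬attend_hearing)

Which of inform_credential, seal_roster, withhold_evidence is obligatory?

Premises 1 and 8 cover both cases: O(revoke_record ⊃ sanitize_area) and O(¬revoke_record ⊃ sanitize_area). Since revoke_record ∨ ¬revoke_record is a tautology, O(sanitize_area) follows.
Premise 7 is O(¬attend_hearing ⊃ ¬sanitize_area); contrapositively O(sanitize_area ⊃ attend_hearing). Since O(sanitize_area) holds, K gives O(attend_hearing).
The contrapositive of premise 11 (O(¬approve_waiver ⊃ ¬attend_hearing)) is O(attend_hearing ⊃ approve_waiver), and O(attend_hearing) is already established, so O(approve_waiver).
Premise 2 is O(¬archive_ledger ⊃ ¬approve_waiver); contrapositively O(approve_waiver ⊃ archive_ledger). Since O(approve_waiver) holds, K gives O(archive_ledger).
Premise 5 is O(escalate_certificate ⊃ ¬archive_ledger); contrapositively O(archive_ledger ⊃ ¬escalate_certificate). Since O(archive_ledger) holds, K gives O(¬escalate_certificate).
The contrapositive of premise 10 (O(¬seal_roster ⊃ escalate_certificate)) is O(¬escalate_certificate ⊃ seal_roster), and O(¬escalate_certificate) is already established, so O(seal_roster).
So O(seal_roster) holds — seal_roster is obligatory. None of the other listed options is made obligatory by any chain of premises.

seal_roster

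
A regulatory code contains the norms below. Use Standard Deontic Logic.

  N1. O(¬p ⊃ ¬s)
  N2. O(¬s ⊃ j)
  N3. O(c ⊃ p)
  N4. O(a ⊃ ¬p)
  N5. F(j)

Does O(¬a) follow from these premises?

F(j) at premise 5 means O(¬j).
Premise 2, O(¬s ⊃ j), contraposes to O(¬j ⊃ s); with O(¬j) we get O(s).
Premise 1 is O(¬p ⊃ ¬s); contrapositively O(s ⊃ p). Since O(s) holds, K gives O(p).
The contrapositive of premise 4 (O(a ⊃ ¬p)) is O(p ⊃ ¬a), and O(p) is already established, so O(¬a).
Premise 3 does not contribute to this derivation.
So O(¬a) follows.

Yes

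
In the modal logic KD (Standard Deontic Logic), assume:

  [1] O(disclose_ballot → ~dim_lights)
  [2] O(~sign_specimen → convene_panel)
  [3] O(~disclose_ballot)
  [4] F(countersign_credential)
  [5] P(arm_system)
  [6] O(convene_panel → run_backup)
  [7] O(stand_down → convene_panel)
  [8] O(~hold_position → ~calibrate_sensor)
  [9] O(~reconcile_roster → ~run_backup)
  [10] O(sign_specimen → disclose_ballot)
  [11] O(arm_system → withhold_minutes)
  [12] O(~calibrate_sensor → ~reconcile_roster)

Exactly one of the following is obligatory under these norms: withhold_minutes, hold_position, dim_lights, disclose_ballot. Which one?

hold_position

From premise 3 we have O(~disclose_ballot).
Premise 10 is O(sign_specimen → disclose_ballot); contrapositively O(~disclose_ballot → ~sign_specimen). Since O(~disclose_ballot) holds, K gives O(~sign_specimen).
With premise 2, O(~sign_specimen → convene_panel), the K-axiom yields O(convene_panel).
With premise 6, O(convene_panel → run_backup), the K-axiom yields O(run_backup).
Premise 9, O(~reconcile_roster → ~run_backup), contraposes to O(run_backup → reconcile_roster); with O(run_backup) we get O(reconcile_roster).
Premise 12, O(~calibrate_sensor → ~reconcile_roster), contraposes to O(reconcile_roster → calibrate_sensor); with O(reconcile_roster) we get O(calibrate_sensor).
The contrapositive of premise 8 (O(~hold_position → ~calibrate_sensor)) is O(calibrate_sensor → hold_position), and O(calibrate_sensor) is already established, so O(hold_position).
So O(hold_position) holds — hold_position is obligatory. None of the other listed options is made obligatory by any chain of premises.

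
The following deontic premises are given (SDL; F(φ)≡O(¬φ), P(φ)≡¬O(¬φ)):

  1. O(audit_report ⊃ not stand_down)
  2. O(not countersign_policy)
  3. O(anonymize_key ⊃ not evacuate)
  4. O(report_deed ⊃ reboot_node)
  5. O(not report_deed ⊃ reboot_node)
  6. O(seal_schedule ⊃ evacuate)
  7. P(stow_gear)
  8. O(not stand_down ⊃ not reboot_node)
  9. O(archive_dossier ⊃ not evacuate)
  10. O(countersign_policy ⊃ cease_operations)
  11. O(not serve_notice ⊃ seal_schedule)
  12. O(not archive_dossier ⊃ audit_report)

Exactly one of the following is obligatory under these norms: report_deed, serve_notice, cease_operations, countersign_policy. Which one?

Premises 5 and 4 cover both cases: O(not report_deed ⊃ reboot_node) and O(report_deed ⊃ reboot_node). Since not report_deed ∨ report_deed is a tautology, O(reboot_node) follows.
The contrapositive of premise 8 (O(not stand_down ⊃ not reboot_node)) is O(reboot_node ⊃ stand_down), and O(reboot_node) is already established, so O(stand_down).
Premise 1, O(audit_report ⊃ not stand_down), contraposes to O(stand_down ⊃ not audit_report); with O(stand_down) we get O(not audit_report).
The contrapositive of premise 12 (O(not archive_dossier ⊃ audit_report)) is O(not audit_report ⊃ archive_dossier), and O(not audit_report) is already established, so O(archive_dossier).
Applying K to premise 9 (O(archive_dossier ⊃ not evacuate)) and O(archive_dossier) yields O(not evacuate).
Premise 6, O(seal_schedule ⊃ evacuate), contraposes to O(not evacuate ⊃ not seal_schedule); with O(not evacuate) we get O(not seal_schedule).
Premise 11, O(not serve_notice ⊃ seal_schedule), contraposes to O(not seal_schedule ⊃ serve_notice); with O(not seal_schedule) we get O(serve_notice).
So O(serve_notice) holds — serve_notice is obligatory. None of the other listed options is made obligatory by any chain of premises.

serve_notice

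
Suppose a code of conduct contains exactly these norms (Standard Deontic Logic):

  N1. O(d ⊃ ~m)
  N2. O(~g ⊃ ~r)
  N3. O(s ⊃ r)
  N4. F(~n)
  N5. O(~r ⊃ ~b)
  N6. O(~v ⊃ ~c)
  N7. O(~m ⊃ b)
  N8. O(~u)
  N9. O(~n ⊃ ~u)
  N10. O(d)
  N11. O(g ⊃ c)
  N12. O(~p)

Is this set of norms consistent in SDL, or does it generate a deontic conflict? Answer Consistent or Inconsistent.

Consistent

Premise 9 is O(~n ⊃ ~u); even if O(~u) held, inferring O(~n) would be affirming the consequent — invalid.
So O(~n) is not derivable, and the apparent clash with O(n) does not arise.
A world satisfying every obligation exists (e.g. b=true, c=true, d=true, g=true, m=false, n=true, p=false, r=true, s=false, u=false, v=true); no atom is both obligatory and forbidden, so the set is consistent.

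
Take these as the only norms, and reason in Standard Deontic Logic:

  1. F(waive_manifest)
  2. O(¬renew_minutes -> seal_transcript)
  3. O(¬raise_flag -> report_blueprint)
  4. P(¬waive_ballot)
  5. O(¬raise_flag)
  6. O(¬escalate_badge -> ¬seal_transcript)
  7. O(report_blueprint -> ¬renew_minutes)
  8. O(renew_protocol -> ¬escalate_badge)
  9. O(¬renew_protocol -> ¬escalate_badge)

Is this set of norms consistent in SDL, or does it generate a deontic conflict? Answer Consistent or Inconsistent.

Premises 9 and 8 cover both cases: O(¬renew_protocol -> ¬escalate_badge) and O(renew_protocol -> ¬escalate_badge). Since ¬renew_protocol ∨ renew_protocol is a tautology, O(¬escalate_badge) follows.
Applying K to premise 6 (O(¬escalate_badge -> ¬seal_transcript)) and O(¬escalate_badge) yields O(¬seal_transcript).
The contrapositive of premise 2 (O(¬renew_minutes -> seal_transcript)) is O(¬seal_transcript -> renew_minutes), and O(¬seal_transcript) is already established, so O(renew_minutes).
The contrapositive of premise 7 (O(report_blueprint -> ¬renew_minutes)) is O(renew_minutes -> ¬report_blueprint), and O(renew_minutes) is already established, so O(¬report_blueprint).
Premise 3 is O(¬raise_flag -> report_blueprint); contrapositively O(¬report_blueprint -> raise_flag). Since O(¬report_blueprint) holds, K gives O(raise_flag).
However, premise 5 gives O(¬raise_flag).
We now have both O(raise_flag) and O(¬raise_flag) — raise_flag is simultaneously obligatory and forbidden, violating the D-axiom.

Inconsistent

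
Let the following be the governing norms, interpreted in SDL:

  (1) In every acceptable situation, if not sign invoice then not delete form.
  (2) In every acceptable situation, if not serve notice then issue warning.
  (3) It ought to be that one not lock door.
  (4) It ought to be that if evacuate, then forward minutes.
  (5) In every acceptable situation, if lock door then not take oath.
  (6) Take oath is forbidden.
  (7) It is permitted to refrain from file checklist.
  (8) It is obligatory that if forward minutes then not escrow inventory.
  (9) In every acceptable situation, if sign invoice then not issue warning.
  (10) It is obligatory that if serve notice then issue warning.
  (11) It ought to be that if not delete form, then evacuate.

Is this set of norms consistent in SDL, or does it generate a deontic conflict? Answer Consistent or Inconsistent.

Consistent

Premise 5 is O(lock_door → ¬take_oath); even if O(¬take_oath) held, inferring O(lock_door) would be affirming the consequent — invalid.
So O(lock_door) is not derivable, and the apparent clash with O(¬lock_door) does not arise.
A world satisfying every obligation exists (e.g. delete_form=false, escrow_inventory=false, evacuate=true, file_checklist=false, forward_minutes=true, issue_warning=true, lock_door=false, serve_notice=false, sign_invoice=false, take_oath=false); no atom is both obligatory and forbidden, so the set is consistent.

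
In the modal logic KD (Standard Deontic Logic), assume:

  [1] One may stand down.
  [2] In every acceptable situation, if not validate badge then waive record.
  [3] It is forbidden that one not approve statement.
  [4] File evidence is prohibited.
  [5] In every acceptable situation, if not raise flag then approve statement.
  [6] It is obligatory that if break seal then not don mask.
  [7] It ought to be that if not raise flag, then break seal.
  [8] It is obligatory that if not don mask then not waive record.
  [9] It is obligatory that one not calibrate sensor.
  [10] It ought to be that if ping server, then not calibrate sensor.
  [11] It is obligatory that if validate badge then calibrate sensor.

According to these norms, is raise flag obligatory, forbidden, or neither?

Premise 9 states O(¬calibrate_sensor) outright.
Premise 11 is O(validate_badge → calibrate_sensor); contrapositively O(¬calibrate_sensor → ¬validate_badge). Since O(¬calibrate_sensor) holds, K gives O(¬validate_badge).
From O(¬validate_badge) and premise 2, O(¬validate_badge → waive_record), we obtain O(waive_record).
The contrapositive of premise 8 (O(¬don_mask → ¬waive_record)) is O(waive_record → don_mask), and O(waive_record) is already established, so O(don_mask).
Premise 6, O(break_seal → ¬don_mask), contraposes to O(don_mask → ¬break_seal); with O(don_mask) we get O(¬break_seal).
The contrapositive of premise 7 (O(¬raise_flag → break_seal)) is O(¬break_seal → raise_flag), and O(¬break_seal) is already established, so O(raise_flag).
Premises 1, 3, 4, 5, 10 do not contribute to this derivation.
Hence raise_flag is obligatory.

Obligatory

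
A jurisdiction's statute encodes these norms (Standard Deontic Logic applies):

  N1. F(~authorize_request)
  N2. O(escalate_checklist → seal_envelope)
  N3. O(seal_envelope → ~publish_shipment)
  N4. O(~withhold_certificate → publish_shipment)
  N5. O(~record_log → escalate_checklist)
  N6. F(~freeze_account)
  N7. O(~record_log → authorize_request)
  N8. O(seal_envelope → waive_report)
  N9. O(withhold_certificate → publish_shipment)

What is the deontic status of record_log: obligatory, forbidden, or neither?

Premises 4 and 9 are O(~withhold_certificate → publish_shipment) and O(withhold_certificate → publish_shipment); every ideal world satisfies ~withhold_certificate or withhold_certificate, so in either case publish_shipment holds — hence O(publish_shipment).
Premise 3 is O(seal_envelope → ~publish_shipment); contrapositively O(publish_shipment → ~seal_envelope). Since O(publish_shipment) holds, K gives O(~seal_envelope).
The contrapositive of premise 2 (O(escalate_checklist → seal_envelope)) is O(~seal_envelope → ~escalate_checklist), and O(~seal_envelope) is already established, so O(~escalate_checklist).
The contrapositive of premise 5 (O(~record_log → escalate_checklist)) is O(~escalate_checklist → record_log), and O(~escalate_checklist) is already established, so O(record_log).
Premises 1, 6, 7, 8 do not contribute to this derivation.
Hence record_log is obligatory.

Obligatory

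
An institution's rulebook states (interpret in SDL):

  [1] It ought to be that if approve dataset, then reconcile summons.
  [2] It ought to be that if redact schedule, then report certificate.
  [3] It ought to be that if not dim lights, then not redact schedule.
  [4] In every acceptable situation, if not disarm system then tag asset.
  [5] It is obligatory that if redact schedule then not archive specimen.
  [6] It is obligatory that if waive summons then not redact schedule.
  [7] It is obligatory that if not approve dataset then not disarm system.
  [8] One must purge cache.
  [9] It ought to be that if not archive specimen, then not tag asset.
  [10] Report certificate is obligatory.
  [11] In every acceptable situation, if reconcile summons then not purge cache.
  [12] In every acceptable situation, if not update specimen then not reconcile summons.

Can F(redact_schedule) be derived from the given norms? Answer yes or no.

From premise 8 we have O(purge_cache).
Premise 11, O(reconcile_summons → ¬purge_cache), contraposes to O(purge_cache → ¬reconcile_summons); with O(purge_cache) we get O(¬reconcile_summons).
Premise 1, O(approve_dataset → reconcile_summons), contraposes to O(¬reconcile_summons → ¬approve_dataset); with O(¬reconcile_summons) we get O(¬approve_dataset).
With premise 7, O(¬approve_dataset → ¬disarm_system), the K-axiom yields O(¬disarm_system).
Premise 4 is O(¬disarm_system → tag_asset); since O(¬disarm_system), deontic closure gives O(tag_asset).
Premise 9, O(¬archive_specimen → ¬tag_asset), contraposes to O(tag_asset → archive_specimen); with O(tag_asset) we get O(archive_specimen).
The contrapositive of premise 5 (O(redact_schedule → ¬archive_specimen)) is O(archive_specimen → ¬redact_schedule), and O(archive_specimen) is already established, so O(¬redact_schedule).
Premises 2, 3, 6, 10, 12 do not contribute to this derivation.
So O(¬redact_schedule) holds, i.e. F(redact_schedule). The claim follows.

Yes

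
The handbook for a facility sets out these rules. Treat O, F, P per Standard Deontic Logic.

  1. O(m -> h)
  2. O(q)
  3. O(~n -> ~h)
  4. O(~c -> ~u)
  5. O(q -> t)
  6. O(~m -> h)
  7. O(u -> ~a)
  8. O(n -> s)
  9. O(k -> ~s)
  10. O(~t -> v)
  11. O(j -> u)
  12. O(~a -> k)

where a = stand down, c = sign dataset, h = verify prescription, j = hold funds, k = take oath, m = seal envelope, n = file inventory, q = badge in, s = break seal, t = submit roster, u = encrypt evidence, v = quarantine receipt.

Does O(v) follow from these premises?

No

Premise 10 is O(~t -> v), but O(~t) is not derivable from the premises, so it does not yield O(v).
No other premise forces O(v). An ideal world satisfying every premise can still have v false, so O(v) is not derivable.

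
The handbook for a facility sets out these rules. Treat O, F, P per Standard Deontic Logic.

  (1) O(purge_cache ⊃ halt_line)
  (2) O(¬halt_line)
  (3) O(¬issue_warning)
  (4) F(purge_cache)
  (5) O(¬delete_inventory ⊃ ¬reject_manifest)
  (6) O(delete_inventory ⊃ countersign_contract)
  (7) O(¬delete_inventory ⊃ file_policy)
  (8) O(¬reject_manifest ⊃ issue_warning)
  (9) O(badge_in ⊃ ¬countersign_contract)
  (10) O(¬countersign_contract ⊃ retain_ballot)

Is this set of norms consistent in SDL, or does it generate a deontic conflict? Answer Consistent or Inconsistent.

Consistent

Premise 1 is O(purge_cache ⊃ halt_line), but O(purge_cache) is not derivable from the premises, so it does not yield O(halt_line).
So O(halt_line) is not derivable, and the apparent clash with O(¬halt_line) does not arise.
A world satisfying every obligation exists (e.g. badge_in=false, countersign_contract=true, delete_inventory=true, file_policy=false, halt_line=false, issue_warning=false, purge_cache=false, reject_manifest=true, retain_ballot=false); no atom is both obligatory and forbidden, so the set is consistent.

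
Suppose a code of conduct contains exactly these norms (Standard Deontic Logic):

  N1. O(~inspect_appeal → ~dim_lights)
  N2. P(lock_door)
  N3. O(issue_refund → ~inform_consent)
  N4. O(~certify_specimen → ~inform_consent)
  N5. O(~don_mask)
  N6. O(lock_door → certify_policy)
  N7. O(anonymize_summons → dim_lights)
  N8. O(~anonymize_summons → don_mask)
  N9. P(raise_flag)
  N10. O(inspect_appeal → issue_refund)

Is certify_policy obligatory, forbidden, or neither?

Premise 6 is O(lock_door → certify_policy), but O(lock_door) is not derivable from the premises (the permission P(lock_door) asserts only ~O(~lock_door), not O(lock_door)), so it does not yield O(certify_policy).
No premise or chain of K-axiom applications forces O(certify_policy), and none forces O(~certify_policy). So certify_policy is neither obligatory nor forbidden under these norms.

Neither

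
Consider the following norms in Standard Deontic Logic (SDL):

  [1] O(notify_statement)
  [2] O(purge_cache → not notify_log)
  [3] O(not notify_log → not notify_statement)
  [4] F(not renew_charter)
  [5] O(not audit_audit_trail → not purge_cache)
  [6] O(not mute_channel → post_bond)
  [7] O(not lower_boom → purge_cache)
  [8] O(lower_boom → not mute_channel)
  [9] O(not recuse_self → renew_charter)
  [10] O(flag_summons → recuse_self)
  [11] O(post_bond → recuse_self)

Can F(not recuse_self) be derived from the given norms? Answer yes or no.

Yes

From premise 1 we have O(notify_statement).
Premise 3, O(not notify_log → not notify_statement), contraposes to O(notify_statement → notify_log); with O(notify_statement) we get O(notify_log).
The contrapositive of premise 2 (O(purge_cache → not notify_log)) is O(notify_log → not purge_cache), and O(notify_log) is already established, so O(not purge_cache).
Premise 7, O(not lower_boom → purge_cache), contraposes to O(not purge_cache → lower_boom); with O(not purge_cache) we get O(lower_boom).
With premise 8, O(lower_boom → not mute_channel), the K-axiom yields O(not mute_channel).
From O(not mute_channel) and premise 6, O(not mute_channel → post_bond), we obtain O(post_bond).
Premise 11 is O(post_bond → recuse_self); since O(post_bond), deontic closure gives O(recuse_self).
Premises 4, 5, 9, 10 do not contribute to this derivation.
So O(recuse_self) holds, i.e. F(not recuse_self). The claim follows.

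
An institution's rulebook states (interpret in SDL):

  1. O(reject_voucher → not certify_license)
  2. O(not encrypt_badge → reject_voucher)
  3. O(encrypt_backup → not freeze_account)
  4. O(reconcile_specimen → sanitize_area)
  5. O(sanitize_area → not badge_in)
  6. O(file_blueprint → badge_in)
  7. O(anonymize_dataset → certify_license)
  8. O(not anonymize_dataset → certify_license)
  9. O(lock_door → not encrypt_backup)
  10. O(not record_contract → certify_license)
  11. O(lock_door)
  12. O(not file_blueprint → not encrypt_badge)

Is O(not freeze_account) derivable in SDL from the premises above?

Premise 3 is O(encrypt_backup → not freeze_account), but O(encrypt_backup) is not derivable from the premises, so it does not yield O(not freeze_account).
No other premise forces O(not freeze_account). An ideal world satisfying every premise can still have not freeze_account false, so O(not freeze_account) is not derivable.

No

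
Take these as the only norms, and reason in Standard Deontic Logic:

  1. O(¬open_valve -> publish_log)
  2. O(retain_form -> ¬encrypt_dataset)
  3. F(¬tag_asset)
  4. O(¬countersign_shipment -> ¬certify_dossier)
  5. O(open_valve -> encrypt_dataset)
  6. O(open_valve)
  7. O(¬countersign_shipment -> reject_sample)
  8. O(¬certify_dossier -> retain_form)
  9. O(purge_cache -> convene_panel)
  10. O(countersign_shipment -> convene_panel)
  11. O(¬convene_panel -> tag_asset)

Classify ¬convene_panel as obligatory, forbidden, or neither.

From premise 6 we have O(open_valve).
Applying K to premise 5 (O(open_valve -> encrypt_dataset)) and O(open_valve) yields O(encrypt_dataset).
The contrapositive of premise 2 (O(retain_form -> ¬encrypt_dataset)) is O(encrypt_dataset -> ¬retain_form), and O(encrypt_dataset) is already established, so O(¬retain_form).
Premise 8, O(¬certify_dossier -> retain_form), contraposes to O(¬retain_form -> certify_dossier); with O(¬retain_form) we get O(certify_dossier).
Premise 4, O(¬countersign_shipment -> ¬certify_dossier), contraposes to O(certify_dossier -> countersign_shipment); with O(certify_dossier) we get O(countersign_shipment).
With premise 10, O(countersign_shipment -> convene_panel), the K-axiom yields O(convene_panel).
Premises 1, 3, 7, 9, 11 do not contribute to this derivation.
Thus O(convene_panel), which is F(¬convene_panel): ¬convene_panel is forbidden.

Forbidden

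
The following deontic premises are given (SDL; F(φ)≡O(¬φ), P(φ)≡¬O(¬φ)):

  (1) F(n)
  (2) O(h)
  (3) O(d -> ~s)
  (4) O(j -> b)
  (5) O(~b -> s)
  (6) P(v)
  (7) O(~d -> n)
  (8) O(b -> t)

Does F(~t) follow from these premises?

Yes

Premise 1 is F(n), i.e. O(~n).
Premise 7 is O(~d -> n); contrapositively O(~n -> d). Since O(~n) holds, K gives O(d).
Applying K to premise 3 (O(d -> ~s)) and O(d) yields O(~s).
Premise 5, O(~b -> s), contraposes to O(~s -> b); with O(~s) we get O(b).
Applying K to premise 8 (O(b -> t)) and O(b) yields O(t).
Premises 2, 4, 6 do not contribute to this derivation.
So O(t) holds, i.e. F(~t). The claim follows.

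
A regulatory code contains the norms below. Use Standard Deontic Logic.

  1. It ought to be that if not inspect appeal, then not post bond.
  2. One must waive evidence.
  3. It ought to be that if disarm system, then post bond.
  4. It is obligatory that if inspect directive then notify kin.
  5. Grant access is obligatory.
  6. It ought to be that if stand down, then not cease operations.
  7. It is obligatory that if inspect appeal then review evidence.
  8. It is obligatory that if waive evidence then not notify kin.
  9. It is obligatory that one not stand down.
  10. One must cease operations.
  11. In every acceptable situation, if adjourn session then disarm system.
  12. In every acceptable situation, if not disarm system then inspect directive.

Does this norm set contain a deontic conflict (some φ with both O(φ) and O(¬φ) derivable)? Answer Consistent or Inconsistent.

Premise 6 is O(stand_down → ¬cease_operations), but O(stand_down) is not derivable from the premises, so it does not yield O(¬cease_operations).
So O(¬cease_operations) is not derivable, and the apparent clash with O(cease_operations) does not arise.
A world satisfying every obligation exists (e.g. adjourn_session=false, cease_operations=true, disarm_system=true, grant_access=true, inspect_appeal=true, inspect_directive=false, notify_kin=false, post_bond=true, review_evidence=true, stand_down=false, waive_evidence=true); no atom is both obligatory and forbidden, so the set is consistent.

Consistent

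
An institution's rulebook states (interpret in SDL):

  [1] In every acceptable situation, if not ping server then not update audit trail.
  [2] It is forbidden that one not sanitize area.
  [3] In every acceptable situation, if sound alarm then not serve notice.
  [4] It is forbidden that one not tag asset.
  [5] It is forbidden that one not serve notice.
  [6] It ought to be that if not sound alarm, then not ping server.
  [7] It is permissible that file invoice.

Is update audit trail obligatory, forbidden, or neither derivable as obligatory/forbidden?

Premise 5 is F(¬serve_notice), i.e. O(serve_notice).
Premise 3, O(sound_alarm → ¬serve_notice), contraposes to O(serve_notice → ¬sound_alarm); with O(serve_notice) we get O(¬sound_alarm).
From O(¬sound_alarm) and premise 6, O(¬sound_alarm → ¬ping_server), we obtain O(¬ping_server).
With premise 1, O(¬ping_server → ¬update_audit_trail), the K-axiom yields O(¬update_audit_trail).
Premises 2, 4, 7 do not contribute to this derivation.
Thus O(¬update_audit_trail), which is F(update_audit_trail): update_audit_trail is forbidden.

Forbidden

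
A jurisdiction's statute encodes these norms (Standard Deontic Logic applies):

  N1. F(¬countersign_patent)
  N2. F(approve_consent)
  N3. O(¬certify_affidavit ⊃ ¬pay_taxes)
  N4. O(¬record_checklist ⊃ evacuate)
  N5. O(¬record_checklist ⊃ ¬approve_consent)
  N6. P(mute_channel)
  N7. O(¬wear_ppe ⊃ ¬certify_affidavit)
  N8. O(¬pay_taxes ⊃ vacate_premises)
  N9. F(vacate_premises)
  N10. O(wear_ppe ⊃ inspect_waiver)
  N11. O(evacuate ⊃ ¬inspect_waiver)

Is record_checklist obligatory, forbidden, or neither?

Premise 9, F(vacate_premises), is equivalent to O(¬vacate_premises).
The contrapositive of premise 8 (O(¬pay_taxes ⊃ vacate_premises)) is O(¬vacate_premises ⊃ pay_taxes), and O(¬vacate_premises) is already established, so O(pay_taxes).
Premise 3, O(¬certify_affidavit ⊃ ¬pay_taxes), contraposes to O(pay_taxes ⊃ certify_affidavit); with O(pay_taxes) we get O(certify_affidavit).
The contrapositive of premise 7 (O(¬wear_ppe ⊃ ¬certify_affidavit)) is O(certify_affidavit ⊃ wear_ppe), and O(certify_affidavit) is already established, so O(wear_ppe).
Applying K to premise 10 (O(wear_ppe ⊃ inspect_waiver)) and O(wear_ppe) yields O(inspect_waiver).
The contrapositive of premise 11 (O(evacuate ⊃ ¬inspect_waiver)) is O(inspect_waiver ⊃ ¬evacuate), and O(inspect_waiver) is already established, so O(¬evacuate).
The contrapositive of premise 4 (O(¬record_checklist ⊃ evacuate)) is O(¬evacuate ⊃ record_checklist), and O(¬evacuate) is already established, so O(record_checklist).
Premises 1, 2, 5, 6 do not contribute to this derivation.
Hence record_checklist is obligatory.

Obligatory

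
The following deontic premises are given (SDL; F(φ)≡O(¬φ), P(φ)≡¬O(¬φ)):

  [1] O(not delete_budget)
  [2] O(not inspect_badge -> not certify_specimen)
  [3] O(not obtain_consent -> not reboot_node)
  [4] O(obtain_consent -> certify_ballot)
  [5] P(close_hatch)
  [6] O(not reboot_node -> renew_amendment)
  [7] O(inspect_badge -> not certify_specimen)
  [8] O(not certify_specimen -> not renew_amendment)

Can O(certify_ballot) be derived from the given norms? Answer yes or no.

Premises 7 and 2 are O(inspect_badge -> not certify_specimen) and O(not inspect_badge -> not certify_specimen); every ideal world satisfies inspect_badge or not inspect_badge, so in either case not certify_specimen holds — hence O(not certify_specimen).
From O(not certify_specimen) and premise 8, O(not certify_specimen -> not renew_amendment), we obtain O(not renew_amendment).
The contrapositive of premise 6 (O(not reboot_node -> renew_amendment)) is O(not renew_amendment -> reboot_node), and O(not renew_amendment) is already established, so O(reboot_node).
The contrapositive of premise 3 (O(not obtain_consent -> not reboot_node)) is O(reboot_node -> obtain_consent), and O(reboot_node) is already established, so O(obtain_consent).
From O(obtain_consent) and premise 4, O(obtain_consent -> certify_ballot), we obtain O(certify_ballot).
Premises 1, 5 do not contribute to this derivation.
So O(certify_ballot) follows.

Yes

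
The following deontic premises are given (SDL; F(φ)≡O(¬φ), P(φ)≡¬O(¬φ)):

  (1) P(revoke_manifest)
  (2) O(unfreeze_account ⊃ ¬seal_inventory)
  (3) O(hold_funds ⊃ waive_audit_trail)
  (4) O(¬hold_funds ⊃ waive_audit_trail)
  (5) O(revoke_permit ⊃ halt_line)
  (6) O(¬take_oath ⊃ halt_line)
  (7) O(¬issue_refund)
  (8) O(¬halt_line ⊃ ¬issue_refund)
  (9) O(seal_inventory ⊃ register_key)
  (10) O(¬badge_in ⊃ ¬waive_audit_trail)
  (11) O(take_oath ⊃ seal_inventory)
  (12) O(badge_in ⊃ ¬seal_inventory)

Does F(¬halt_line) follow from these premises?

By case analysis on ¬hold_funds: premise 4 gives O(¬hold_funds ⊃ waive_audit_trail) and premise 3 gives O(hold_funds ⊃ waive_audit_trail), so O(waive_audit_trail) either way.
Premise 10, O(¬badge_in ⊃ ¬waive_audit_trail), contraposes to O(waive_audit_trail ⊃ badge_in); with O(waive_audit_trail) we get O(badge_in).
Premise 12 is O(badge_in ⊃ ¬seal_inventory); since O(badge_in), deontic closure gives O(¬seal_inventory).
The contrapositive of premise 11 (O(take_oath ⊃ seal_inventory)) is O(¬seal_inventory ⊃ ¬take_oath), and O(¬seal_inventory) is already established, so O(¬take_oath).
From O(¬take_oath) and premise 6, O(¬take_oath ⊃ halt_line), we obtain O(halt_line).
Premises 1, 2, 5, 7, 8, 9 do not contribute to this derivation.
So O(halt_line) holds, i.e. F(¬halt_line). The claim follows.

Yes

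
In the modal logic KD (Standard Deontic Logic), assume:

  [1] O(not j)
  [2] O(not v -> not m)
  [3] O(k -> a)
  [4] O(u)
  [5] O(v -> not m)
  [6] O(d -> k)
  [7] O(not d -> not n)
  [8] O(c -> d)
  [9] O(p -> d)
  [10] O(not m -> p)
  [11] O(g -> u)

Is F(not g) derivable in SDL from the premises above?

Premise 11 is O(g -> u); even if O(u) held, inferring O(g) would be affirming the consequent — invalid.
No other premise forces O(g). An ideal world satisfying every premise can still have not g true, so F(not g) is not derivable.

No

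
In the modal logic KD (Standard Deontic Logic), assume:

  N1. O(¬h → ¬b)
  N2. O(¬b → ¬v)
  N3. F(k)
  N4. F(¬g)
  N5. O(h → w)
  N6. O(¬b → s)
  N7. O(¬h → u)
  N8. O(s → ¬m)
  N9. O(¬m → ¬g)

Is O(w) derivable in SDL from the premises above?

Yes

Premise 4, F(¬g), is equivalent to O(g).
The contrapositive of premise 9 (O(¬m → ¬g)) is O(g → m), and O(g) is already established, so O(m).
Premise 8 is O(s → ¬m); contrapositively O(m → ¬s). Since O(m) holds, K gives O(¬s).
The contrapositive of premise 6 (O(¬b → s)) is O(¬s → b), and O(¬s) is already established, so O(b).
Premise 1, O(¬h → ¬b), contraposes to O(b → h); with O(b) we get O(h).
With premise 5, O(h → w), the K-axiom yields O(w).
Premises 2, 3, 7 do not contribute to this derivation.
So O(w) follows.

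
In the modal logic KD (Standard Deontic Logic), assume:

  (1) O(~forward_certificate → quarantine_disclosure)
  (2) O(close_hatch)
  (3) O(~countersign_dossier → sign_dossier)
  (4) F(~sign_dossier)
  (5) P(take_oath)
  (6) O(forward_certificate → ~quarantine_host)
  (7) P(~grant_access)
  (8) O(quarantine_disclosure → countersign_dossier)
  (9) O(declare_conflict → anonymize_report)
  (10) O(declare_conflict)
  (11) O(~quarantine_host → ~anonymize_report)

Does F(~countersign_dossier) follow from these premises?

Yes

Premise 10 states O(declare_conflict) outright.
Applying K to premise 9 (O(declare_conflict → anonymize_report)) and O(declare_conflict) yields O(anonymize_report).
The contrapositive of premise 11 (O(~quarantine_host → ~anonymize_report)) is O(anonymize_report → quarantine_host), and O(anonymize_report) is already established, so O(quarantine_host).
The contrapositive of premise 6 (O(forward_certificate → ~quarantine_host)) is O(quarantine_host → ~forward_certificate), and O(quarantine_host) is already established, so O(~forward_certificate).
Premise 1 is O(~forward_certificate → quarantine_disclosure); since O(~forward_certificate), deontic closure gives O(quarantine_disclosure).
From O(quarantine_disclosure) and premise 8, O(quarantine_disclosure → countersign_dossier), we obtain O(countersign_dossier).
Premises 2, 3, 4, 5, 7 do not contribute to this derivation.
So O(countersign_dossier) holds, i.e. F(~countersign_dossier). The claim follows.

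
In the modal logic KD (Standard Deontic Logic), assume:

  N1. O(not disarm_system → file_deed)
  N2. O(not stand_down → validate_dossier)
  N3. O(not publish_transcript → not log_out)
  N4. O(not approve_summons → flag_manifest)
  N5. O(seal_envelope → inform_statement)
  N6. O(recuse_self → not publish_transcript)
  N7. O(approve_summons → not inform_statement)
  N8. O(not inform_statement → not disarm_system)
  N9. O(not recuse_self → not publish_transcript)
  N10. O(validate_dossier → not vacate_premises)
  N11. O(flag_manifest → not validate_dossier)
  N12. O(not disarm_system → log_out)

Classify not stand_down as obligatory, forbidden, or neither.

Premises 9 and 6 are O(not recuse_self → not publish_transcript) and O(recuse_self → not publish_transcript); every ideal world satisfies not recuse_self or recuse_self, so in either case not publish_transcript holds — hence O(not publish_transcript).
Applying K to premise 3 (O(not publish_transcript → not log_out)) and O(not publish_transcript) yields O(not log_out).
Premise 12, O(not disarm_system → log_out), contraposes to O(not log_out → disarm_system); with O(not log_out) we get O(disarm_system).
Premise 8 is O(not inform_statement → not disarm_system); contrapositively O(disarm_system → inform_statement). Since O(disarm_system) holds, K gives O(inform_statement).
Premise 7 is O(approve_summons → not inform_statement); contrapositively O(inform_statement → not approve_summons). Since O(inform_statement) holds, K gives O(not approve_summons).
Premise 4 is O(not approve_summons → flag_manifest); since O(not approve_summons), deontic closure gives O(flag_manifest).
Applying K to premise 11 (O(flag_manifest → not validate_dossier)) and O(flag_manifest) yields O(not validate_dossier).
The contrapositive of premise 2 (O(not stand_down → validate_dossier)) is O(not validate_dossier → stand_down), and O(not validate_dossier) is already established, so O(stand_down).
Premises 1, 5, 10 do not contribute to this derivation.
Thus O(stand_down), which is F(not stand_down): not stand_down is forbidden.

Forbidden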